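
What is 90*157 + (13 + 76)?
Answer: 14219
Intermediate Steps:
90*157 + (13 + 76) = 14130 + 89 = 14219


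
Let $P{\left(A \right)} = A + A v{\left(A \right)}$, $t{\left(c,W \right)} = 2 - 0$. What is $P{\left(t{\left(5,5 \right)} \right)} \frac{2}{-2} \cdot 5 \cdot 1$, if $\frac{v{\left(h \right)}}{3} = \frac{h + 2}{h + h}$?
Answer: $-40$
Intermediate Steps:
$v{\left(h \right)} = \frac{3 \left(2 + h\right)}{2 h}$ ($v{\left(h \right)} = 3 \frac{h + 2}{h + h} = 3 \frac{2 + h}{2 h} = \frac{3 \left(2 + h\right)}{2 h}$)
$t{\left(c,W \right)} = 2$ ($t{\left(c,W \right)} = 2 + 0 = 2$)
$P{\left(A \right)} = A + A \left(\frac{3}{2} + \frac{3}{A}\right)$
$P{\left(t{\left(5,5 \right)} \right)} \frac{2}{-2} \cdot 5 \cdot 1 = \left(3 + \frac{5}{2} \cdot 2\right) \frac{2}{-2} \cdot 5 \cdot 1 = \left(3 + 5\right) 2 \left(- \frac{1}{2}\right) 5 \cdot 1 = 8 \left(-1\right) 5 \cdot 1 = 8 \left(\left(-5\right) 1\right) = 8 \left(-5\right) = -40$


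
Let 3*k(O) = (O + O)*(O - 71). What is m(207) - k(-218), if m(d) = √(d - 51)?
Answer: -126004/3 + 2*√39 ≈ -41989.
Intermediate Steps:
m(d) = √(-51 + d)
k(O) = 2*O*(-71 + O)/3 (k(O) = ((O + O)*(O - 71))/3 = ((2*O)*(-71 + O))/3 = (2*O*(-71 + O))/3 = 2*O*(-71 + O)/3)
m(207) - k(-218) = √(-51 + 207) - 2*(-218)*(-71 - 218)/3 = √156 - 2*(-218)*(-289)/3 = 2*√39 - 1*126004/3 = 2*√39 - 126004/3 = -126004/3 + 2*√39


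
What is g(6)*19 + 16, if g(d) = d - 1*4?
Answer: 54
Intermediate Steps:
g(d) = -4 + d (g(d) = d - 4 = -4 + d)
g(6)*19 + 16 = (-4 + 6)*19 + 16 = 2*19 + 16 = 38 + 16 = 54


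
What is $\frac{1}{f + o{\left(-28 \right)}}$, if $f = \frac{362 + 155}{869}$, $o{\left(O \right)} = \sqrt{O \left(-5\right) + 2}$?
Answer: $- \frac{3713}{884013} + \frac{6241 \sqrt{142}}{884013} \approx 0.079928$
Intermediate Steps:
$o{\left(O \right)} = \sqrt{2 - 5 O}$ ($o{\left(O \right)} = \sqrt{- 5 O + 2} = \sqrt{2 - 5 O}$)
$f = \frac{47}{79}$ ($f = 517 \cdot \frac{1}{869} = \frac{47}{79} \approx 0.59494$)
$\frac{1}{f + o{\left(-28 \right)}} = \frac{1}{\frac{47}{79} + \sqrt{2 - -140}} = \frac{1}{\frac{47}{79} + \sqrt{2 + 140}} = \frac{1}{\frac{47}{79} + \sqrt{142}}$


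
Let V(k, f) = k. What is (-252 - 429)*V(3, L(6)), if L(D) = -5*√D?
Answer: -2043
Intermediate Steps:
(-252 - 429)*V(3, L(6)) = (-252 - 429)*3 = -681*3 = -2043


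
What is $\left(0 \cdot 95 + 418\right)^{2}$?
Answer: $174724$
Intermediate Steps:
$\left(0 \cdot 95 + 418\right)^{2} = \left(0 + 418\right)^{2} = 418^{2} = 174724$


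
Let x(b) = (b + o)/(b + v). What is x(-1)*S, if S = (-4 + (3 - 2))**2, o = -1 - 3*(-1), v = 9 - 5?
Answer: 3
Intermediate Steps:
v = 4
o = 2 (o = -1 + 3 = 2)
x(b) = (2 + b)/(4 + b) (x(b) = (b + 2)/(b + 4) = (2 + b)/(4 + b))
S = 9 (S = (-4 + 1)**2 = (-3)**2 = 9)
x(-1)*S = ((2 - 1)/(4 - 1))*9 = (1/3)*9 = 3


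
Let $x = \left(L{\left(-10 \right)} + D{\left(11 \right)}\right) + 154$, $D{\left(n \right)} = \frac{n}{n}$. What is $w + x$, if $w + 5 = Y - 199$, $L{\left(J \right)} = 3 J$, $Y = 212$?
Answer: $133$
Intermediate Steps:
$w = 8$ ($w = -5 + \left(212 - 199\right) = -5 + 13 = 8$)
$D{\left(n \right)} = 1$
$x = 125$ ($x = \left(3 \left(-10\right) + 1\right) + 154 = \left(-30 + 1\right) + 154 = -29 + 154 = 125$)
$w + x = 8 + 125 = 133$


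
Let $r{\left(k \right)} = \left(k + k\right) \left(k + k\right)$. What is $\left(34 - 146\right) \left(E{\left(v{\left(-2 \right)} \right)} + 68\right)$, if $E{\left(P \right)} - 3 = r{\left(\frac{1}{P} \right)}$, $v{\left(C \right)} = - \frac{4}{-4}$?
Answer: $-8400$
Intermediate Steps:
$r{\left(k \right)} = 4 k^{2}$ ($r{\left(k \right)} = 2 k 2 k = 4 k^{2}$)
$v{\left(C \right)} = 1$ ($v{\left(C \right)} = \left(-4\right) \left(- \frac{1}{4}\right) = 1$)
$E{\left(P \right)} = 3 + \frac{4}{P^{2}}$ ($E{\left(P \right)} = 3 + 4 \left(\frac{1}{P}\right)^{2} = 3 + \frac{4}{P^{2}}$)
$\left(34 - 146\right) \left(E{\left(v{\left(-2 \right)} \right)} + 68\right) = \left(34 - 146\right) \left(\left(3 + 4 \cdot 1^{-2}\right) + 68\right) = - 112 \left(\left(3 + 4 \cdot 1\right) + 68\right) = - 112 \left(\left(3 + 4\right) + 68\right) = - 112 \left(7 + 68\right) = \left(-112\right) 75 = -8400$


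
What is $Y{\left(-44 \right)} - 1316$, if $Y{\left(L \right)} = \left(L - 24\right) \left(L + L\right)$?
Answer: $4668$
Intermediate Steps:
$Y{\left(L \right)} = 2 L \left(-24 + L\right)$ ($Y{\left(L \right)} = \left(-24 + L\right) 2 L = 2 L \left(-24 + L\right)$)
$Y{\left(-44 \right)} - 1316 = 2 \left(-44\right) \left(-24 - 44\right) - 1316 = 2 \left(-44\right) \left(-68\right) - 1316 = 5984 - 1316 = 4668$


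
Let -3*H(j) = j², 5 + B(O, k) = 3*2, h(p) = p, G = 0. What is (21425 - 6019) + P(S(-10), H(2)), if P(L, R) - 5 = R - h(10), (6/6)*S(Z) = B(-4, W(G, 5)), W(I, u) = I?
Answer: 46199/3 ≈ 15400.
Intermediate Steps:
B(O, k) = 1 (B(O, k) = -5 + 3*2 = -5 + 6 = 1)
S(Z) = 1
H(j) = -j²/3
P(L, R) = -5 + R (P(L, R) = 5 + (R - 1*10) = 5 + (R - 10) = 5 + (-10 + R) = -5 + R)
(21425 - 6019) + P(S(-10), H(2)) = (21425 - 6019) + (-5 - ⅓*2²) = 15406 + (-5 - ⅓*4) = 15406 + (-5 - 4/3) = 15406 - 19/3 = 46199/3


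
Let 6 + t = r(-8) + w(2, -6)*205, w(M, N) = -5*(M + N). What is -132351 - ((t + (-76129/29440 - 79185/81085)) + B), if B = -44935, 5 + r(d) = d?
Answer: -43681572809287/477428480 ≈ -91494.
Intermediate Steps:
r(d) = -5 + d
w(M, N) = -5*M - 5*N
t = 4081 (t = -6 + ((-5 - 8) + (-5*2 - 5*(-6))*205) = -6 + (-13 + (-10 + 30)*205) = -6 + (-13 + 20*205) = -6 + (-13 + 4100) = -6 + 4087 = 4081)
-132351 - ((t + (-76129/29440 - 79185/81085)) + B) = -132351 - ((4081 + (-76129/29440 - 79185/81085)) - 44935) = -132351 - ((4081 + (-76129*1/29440 - 79185*1/81085)) - 44935) = -132351 - ((4081 + (-76129/29440 - 15837/16217)) - 44935) = -132351 - ((4081 - 1700825273/477428480) - 44935) = -132351 - (1946684801607/477428480 - 44935) = -132351 - 1*(-19506563947193/477428480) = -132351 + 19506563947193/477428480 = -43681572809287/477428480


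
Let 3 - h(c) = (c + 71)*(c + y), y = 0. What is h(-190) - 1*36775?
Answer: -59382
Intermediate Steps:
h(c) = 3 - c*(71 + c) (h(c) = 3 - (c + 71)*(c + 0) = 3 - (71 + c)*c = 3 - c*(71 + c))
h(-190) - 1*36775 = (3 - 1*(-190)**2 - 71*(-190)) - 1*36775 = (3 - 1*36100 + 13490) - 36775 = (3 - 36100 + 13490) - 36775 = -22607 - 36775 = -59382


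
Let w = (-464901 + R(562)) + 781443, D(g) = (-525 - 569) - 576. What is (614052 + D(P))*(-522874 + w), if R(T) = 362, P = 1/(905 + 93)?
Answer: -126132320540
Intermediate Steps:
P = 1/998 ≈ 0.0010020
D(g) = -1670 (D(g) = -1094 - 576 = -1670)
w = 316904 (w = (-464901 + 362) + 781443 = -464539 + 781443 = 316904)
(614052 + D(P))*(-522874 + w) = (614052 - 1670)*(-522874 + 316904) = 612382*(-205970) = -126132320540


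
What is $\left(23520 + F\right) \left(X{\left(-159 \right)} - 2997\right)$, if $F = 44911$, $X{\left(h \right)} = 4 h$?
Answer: $-248609823$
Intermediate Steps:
$\left(23520 + F\right) \left(X{\left(-159 \right)} - 2997\right) = \left(23520 + 44911\right) \left(4 \left(-159\right) - 2997\right) = 68431 \left(-636 - 2997\right) = 68431 \left(-3633\right) = -248609823$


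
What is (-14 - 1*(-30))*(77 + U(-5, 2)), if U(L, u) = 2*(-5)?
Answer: 1072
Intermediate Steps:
U(L, u) = -10
(-14 - 1*(-30))*(77 + U(-5, 2)) = (-14 - 1*(-30))*(77 - 10) = (-14 + 30)*67 = 16*67 = 1072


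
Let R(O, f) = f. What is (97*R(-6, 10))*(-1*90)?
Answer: -87300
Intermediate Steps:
(97*R(-6, 10))*(-1*90) = (97*10)*(-1*90) = 970*(-90) = -87300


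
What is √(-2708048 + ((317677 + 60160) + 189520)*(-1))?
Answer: 7*I*√66845 ≈ 1809.8*I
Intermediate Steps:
√(-2708048 + ((317677 + 60160) + 189520)*(-1)) = √(-2708048 + (377837 + 189520)*(-1)) = √(-2708048 + 567357*(-1)) = √(-2708048 - 567357) = √(-3275405) = 7*I*√66845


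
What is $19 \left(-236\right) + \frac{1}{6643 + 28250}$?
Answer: $- \frac{156460211}{34893} \approx -4484.0$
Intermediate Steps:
$19 \left(-236\right) + \frac{1}{6643 + 28250} = -4484 + \frac{1}{34893} = - \frac{156460211}{34893}$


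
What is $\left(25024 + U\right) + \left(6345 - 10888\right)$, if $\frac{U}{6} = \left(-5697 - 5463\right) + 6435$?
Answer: $-7869$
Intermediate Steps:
$U = -28350$ ($U = 6 \left(\left(-5697 - 5463\right) + 6435\right) = 6 \left(-11160 + 6435\right) = 6 \left(-4725\right) = -28350$)
$\left(25024 + U\right) + \left(6345 - 10888\right) = \left(25024 - 28350\right) + \left(6345 - 10888\right) = -3326 - 4543 = -7869$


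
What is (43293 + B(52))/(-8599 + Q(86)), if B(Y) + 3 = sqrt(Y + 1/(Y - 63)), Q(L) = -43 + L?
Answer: -7215/1426 - sqrt(6281)/94116 ≈ -5.0604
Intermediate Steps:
B(Y) = -3 + sqrt(Y + 1/(-63 + Y)) (B(Y) = -3 + sqrt(Y + 1/(Y - 63)) = -3 + sqrt(Y + 1/(-63 + Y)))
(43293 + B(52))/(-8599 + Q(86)) = (43293 + (-3 + sqrt((1 + 52*(-63 + 52))/(-63 + 52))))/(-8599 + (-43 + 86)) = (43293 + (-3 + sqrt((1 + 52*(-11))/(-11))))/(-8599 + 43) = (43293 + (-3 + sqrt(-(1 - 572)/11)))/(-8556) = (43293 + (-3 + sqrt(-1/11*(-571))))*(-1/8556) = (43293 + (-3 + sqrt(571/11)))*(-1/8556) = (43293 + (-3 + sqrt(6281)/11))*(-1/8556) = (43290 + sqrt(6281)/11)*(-1/8556) = -7215/1426 - sqrt(6281)/94116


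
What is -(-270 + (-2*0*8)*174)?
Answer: 270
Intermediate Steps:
-(-270 + (-2*0*8)*174) = -(-270 + (0*8)*174) = -(-270 + 0*174) = -(-270 + 0) = -1*(-270) = 270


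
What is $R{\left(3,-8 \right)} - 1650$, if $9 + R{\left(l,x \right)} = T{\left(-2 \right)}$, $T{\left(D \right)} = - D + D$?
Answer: $-1659$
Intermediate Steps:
$T{\left(D \right)} = 0$
$R{\left(l,x \right)} = -9$ ($R{\left(l,x \right)} = -9 + 0 = -9$)
$R{\left(3,-8 \right)} - 1650 = -9 - 1650 = -1659$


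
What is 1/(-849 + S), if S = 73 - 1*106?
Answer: -1/882 ≈ -0.0011338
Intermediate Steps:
S = -33 (S = 73 - 106 = -33)
1/(-849 + S) = 1/(-849 - 33) = 1/(-882) = -1/882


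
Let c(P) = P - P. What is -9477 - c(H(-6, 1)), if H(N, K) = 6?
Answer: -9477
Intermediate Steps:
c(P) = 0
-9477 - c(H(-6, 1)) = -9477 - 1*0 = -9477 + 0 = -9477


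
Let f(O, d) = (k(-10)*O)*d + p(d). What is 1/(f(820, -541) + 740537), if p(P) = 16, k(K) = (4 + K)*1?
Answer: 1/3402273 ≈ 2.9392e-7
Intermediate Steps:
k(K) = 4 + K
f(O, d) = 16 - 6*O*d (f(O, d) = ((4 - 10)*O)*d + 16 = (-6*O)*d + 16 = -6*O*d + 16 = 16 - 6*O*d)
1/(f(820, -541) + 740537) = 1/((16 - 6*820*(-541)) + 740537) = 1/((16 + 2661720) + 740537) = 1/(2661736 + 740537) = 1/3402273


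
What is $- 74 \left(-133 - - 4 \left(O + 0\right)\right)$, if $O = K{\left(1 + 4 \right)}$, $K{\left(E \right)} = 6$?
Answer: $8066$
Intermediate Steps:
$O = 6$
$- 74 \left(-133 - - 4 \left(O + 0\right)\right) = - 74 \left(-133 - - 4 \left(6 + 0\right)\right) = - 74 \left(-133 - \left(-4\right) 6\right) = - 74 \left(-133 - -24\right) = - 74 \left(-133 + 24\right) = \left(-74\right) \left(-109\right) = 8066$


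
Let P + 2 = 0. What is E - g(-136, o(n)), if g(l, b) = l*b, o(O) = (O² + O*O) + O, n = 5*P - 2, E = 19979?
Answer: 57515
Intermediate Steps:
P = -2 (P = -2 + 0 = -2)
n = -12 (n = 5*(-2) - 2 = -10 - 2 = -12)
o(O) = O + 2*O² (o(O) = (O² + O²) + O = 2*O² + O = O + 2*O²)
g(l, b) = b*l
E - g(-136, o(n)) = 19979 - (-12*(1 + 2*(-12)))*(-136) = 19979 - (-12*(1 - 24))*(-136) = 19979 - (-12*(-23))*(-136) = 19979 - 276*(-136) = 19979 - 1*(-37536) = 19979 + 37536 = 57515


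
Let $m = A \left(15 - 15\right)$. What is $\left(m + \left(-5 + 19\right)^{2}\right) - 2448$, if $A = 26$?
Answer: $-2252$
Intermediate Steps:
$m = 0$ ($m = 26 \left(15 - 15\right) = 26 \cdot 0 = 0$)
$\left(m + \left(-5 + 19\right)^{2}\right) - 2448 = \left(0 + \left(-5 + 19\right)^{2}\right) - 2448 = \left(0 + 14^{2}\right) - 2448 = \left(0 + 196\right) - 2448 = 196 - 2448 = -2252$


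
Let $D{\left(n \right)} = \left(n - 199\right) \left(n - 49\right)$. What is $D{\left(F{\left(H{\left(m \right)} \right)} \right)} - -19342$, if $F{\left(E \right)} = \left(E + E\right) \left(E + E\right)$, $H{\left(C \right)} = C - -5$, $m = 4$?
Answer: $53717$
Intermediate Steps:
$H{\left(C \right)} = 5 + C$ ($H{\left(C \right)} = C + 5 = 5 + C$)
$F{\left(E \right)} = 4 E^{2}$ ($F{\left(E \right)} = 2 E 2 E = 4 E^{2}$)
$D{\left(n \right)} = \left(-199 + n\right) \left(-49 + n\right)$
$D{\left(F{\left(H{\left(m \right)} \right)} \right)} - -19342 = \left(9751 + \left(4 \left(5 + 4\right)^{2}\right)^{2} - 248 \cdot 4 \left(5 + 4\right)^{2}\right) - -19342 = \left(9751 + \left(4 \cdot 9^{2}\right)^{2} - 248 \cdot 4 \cdot 9^{2}\right) + 19342 = \left(9751 + \left(4 \cdot 81\right)^{2} - 248 \cdot 4 \cdot 81\right) + 19342 = \left(9751 + 324^{2} - 80352\right) + 19342 = \left(9751 + 104976 - 80352\right) + 19342 = 34375 + 19342 = 53717$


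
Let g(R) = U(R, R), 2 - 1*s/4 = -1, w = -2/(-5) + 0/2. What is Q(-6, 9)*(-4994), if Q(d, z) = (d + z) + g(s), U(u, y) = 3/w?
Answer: -52437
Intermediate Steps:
w = 2/5 (w = -2*(-1/5) + 0*(1/2) = 2/5 + 0 = 2/5 ≈ 0.40000)
s = 12 (s = 8 - 4*(-1) = 8 + 4 = 12)
U(u, y) = 15/2 (U(u, y) = 3/(2/5) = 3*(5/2) = 15/2)
g(R) = 15/2
Q(d, z) = 15/2 + d + z (Q(d, z) = (d + z) + 15/2 = 15/2 + d + z)
Q(-6, 9)*(-4994) = (15/2 - 6 + 9)*(-4994) = (21/2)*(-4994) = -52437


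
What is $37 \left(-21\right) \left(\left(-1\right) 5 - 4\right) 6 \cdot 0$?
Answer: $0$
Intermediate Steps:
$37 \left(-21\right) \left(\left(-1\right) 5 - 4\right) 6 \cdot 0 = - 777 \left(-5 - 4\right) 6 \cdot 0 = - 777 \left(-9\right) 6 \cdot 0 = - 777 \left(\left(-54\right) 0\right) = \left(-777\right) 0 = 0$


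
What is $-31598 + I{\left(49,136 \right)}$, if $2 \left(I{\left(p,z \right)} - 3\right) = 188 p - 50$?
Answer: $-27014$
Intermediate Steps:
$I{\left(p,z \right)} = -22 + 94 p$ ($I{\left(p,z \right)} = 3 + \frac{188 p - 50}{2} = 3 + \frac{-50 + 188 p}{2} = 3 + \left(-25 + 94 p\right) = -22 + 94 p$)
$-31598 + I{\left(49,136 \right)} = -31598 + \left(-22 + 94 \cdot 49\right) = -31598 + \left(-22 + 4606\right) = -31598 + 4584 = -27014$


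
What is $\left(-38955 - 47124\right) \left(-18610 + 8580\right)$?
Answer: $863372370$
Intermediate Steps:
$\left(-38955 - 47124\right) \left(-18610 + 8580\right) = \left(-86079\right) \left(-10030\right) = 863372370$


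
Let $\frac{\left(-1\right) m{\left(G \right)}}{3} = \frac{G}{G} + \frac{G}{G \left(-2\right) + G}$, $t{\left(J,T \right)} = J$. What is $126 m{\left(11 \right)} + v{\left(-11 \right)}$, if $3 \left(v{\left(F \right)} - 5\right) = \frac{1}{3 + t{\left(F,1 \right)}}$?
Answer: $\frac{119}{24} \approx 4.9583$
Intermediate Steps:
$v{\left(F \right)} = 5 + \frac{1}{3 \left(3 + F\right)}$
$m{\left(G \right)} = 0$ ($m{\left(G \right)} = - 3 \left(\frac{G}{G} + \frac{G}{G \left(-2\right) + G}\right) = - 3 \left(1 + \frac{G}{- 2 G + G}\right) = - 3 \left(1 + \frac{G}{\left(-1\right) G}\right) = - 3 \left(1 + G \left(- \frac{1}{G}\right)\right) = - 3 \left(1 - 1\right) = \left(-3\right) 0 = 0$)
$126 m{\left(11 \right)} + v{\left(-11 \right)} = 126 \cdot 0 + \frac{46 + 15 \left(-11\right)}{3 \left(3 - 11\right)} = 0 + \frac{46 - 165}{3 \left(-8\right)} = 0 + \frac{1}{3} \left(- \frac{1}{8}\right) \left(-119\right) = 0 + \frac{119}{24} = \frac{119}{24}$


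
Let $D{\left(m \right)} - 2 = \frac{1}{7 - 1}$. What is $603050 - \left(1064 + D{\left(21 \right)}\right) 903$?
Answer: $- \frac{719397}{2} \approx -3.597 \cdot 10^{5}$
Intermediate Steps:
$D{\left(m \right)} = \frac{13}{6}$ ($D{\left(m \right)} = 2 + \frac{1}{7 - 1} = 2 + \frac{1}{6} = \frac{13}{6}$)
$603050 - \left(1064 + D{\left(21 \right)}\right) 903 = 603050 - \left(1064 + \frac{13}{6}\right) 903 = 603050 - \frac{6397}{6} \cdot 903 = 603050 - \frac{1925497}{2} = - \frac{719397}{2}$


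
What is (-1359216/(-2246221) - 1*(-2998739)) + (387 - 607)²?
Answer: 6844548970935/2246221 ≈ 3.0471e+6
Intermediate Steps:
(-1359216/(-2246221) - 1*(-2998739)) + (387 - 607)² = (-1359216*(-1/2246221) + 2998739) + (-220)² = (1359216/2246221 + 2998739) + 48400 = 6735831874535/2246221 + 48400 = 6844548970935/2246221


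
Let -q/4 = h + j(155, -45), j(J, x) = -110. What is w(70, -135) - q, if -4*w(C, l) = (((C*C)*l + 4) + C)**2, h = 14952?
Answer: -109371029001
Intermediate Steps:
w(C, l) = -(4 + C + l*C**2)**2/4 (w(C, l) = -(((C*C)*l + 4) + C)**2/4 = -((C**2*l + 4) + C)**2/4 = -((l*C**2 + 4) + C)**2/4 = -((4 + l*C**2) + C)**2/4 = -(4 + C + l*C**2)**2/4)
q = -59368 (q = -4*(14952 - 110) = -4*14842 = -59368)
w(70, -135) - q = -(4 + 70 - 135*70**2)**2/4 - 1*(-59368) = -(4 + 70 - 135*4900)**2/4 + 59368 = -(4 + 70 - 661500)**2/4 + 59368 = -1/4*(-661426)**2 + 59368 = -1/4*437484353476 + 59368 = -109371088369 + 59368 = -109371029001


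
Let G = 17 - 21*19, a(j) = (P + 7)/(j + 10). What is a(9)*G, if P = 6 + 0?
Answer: -4966/19 ≈ -261.37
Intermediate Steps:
P = 6
a(j) = 13/(10 + j) (a(j) = (6 + 7)/(j + 10) = 13/(10 + j))
G = -382 (G = 17 - 399 = -382)
a(9)*G = (13/(10 + 9))*(-382) = (13/19)*(-382) = -4966/19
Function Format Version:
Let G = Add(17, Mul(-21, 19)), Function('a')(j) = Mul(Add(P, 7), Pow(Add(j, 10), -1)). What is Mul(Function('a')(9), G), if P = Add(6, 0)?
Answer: Rational(-4966, 19) ≈ -261.37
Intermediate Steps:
P = 6
Function('a')(j) = Mul(13, Pow(Add(10, j), -1)) (Function('a')(j) = Mul(Add(6, 7), Pow(Add(j, 10), -1)) = Mul(13, Pow(Add(10, j), -1)))
G = -382 (G = Add(17, -399) = -382)
Mul(Function('a')(9), G) = Mul(Mul(13, Pow(Add(10, 9), -1)), -382) = Mul(Mul(13, Pow(19, -1)), -382) = Mul(Mul(13, Rational(1, 19)), -382) = Mul(Rational(13, 19), -382) = Rational(-4966, 19)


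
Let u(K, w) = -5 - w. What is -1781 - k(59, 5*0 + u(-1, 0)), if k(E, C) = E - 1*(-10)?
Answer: -1850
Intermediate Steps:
k(E, C) = 10 + E (k(E, C) = E + 10 = 10 + E)
-1781 - k(59, 5*0 + u(-1, 0)) = -1781 - (10 + 59) = -1781 - 1*69 = -1781 - 69 = -1850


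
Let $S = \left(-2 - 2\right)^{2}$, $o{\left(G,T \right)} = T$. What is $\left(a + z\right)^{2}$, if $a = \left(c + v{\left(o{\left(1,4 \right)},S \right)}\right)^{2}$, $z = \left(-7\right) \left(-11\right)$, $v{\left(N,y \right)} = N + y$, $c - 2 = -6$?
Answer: $110889$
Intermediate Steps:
$c = -4$ ($c = 2 - 6 = -4$)
$S = 16$ ($S = \left(-4\right)^{2} = 16$)
$z = 77$
$a = 256$ ($a = \left(-4 + \left(4 + 16\right)\right)^{2} = \left(-4 + 20\right)^{2} = 16^{2} = 256$)
$\left(a + z\right)^{2} = \left(256 + 77\right)^{2} = 333^{2} = 110889$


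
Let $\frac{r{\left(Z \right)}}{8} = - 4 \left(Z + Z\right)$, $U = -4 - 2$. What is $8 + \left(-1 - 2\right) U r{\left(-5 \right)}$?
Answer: $5768$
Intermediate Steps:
$U = -6$ ($U = -4 - 2 = -6$)
$r{\left(Z \right)} = - 64 Z$ ($r{\left(Z \right)} = 8 \left(- 4 \left(Z + Z\right)\right) = 8 \left(- 4 \cdot 2 Z\right) = 8 \left(- 8 Z\right) = - 64 Z$)
$8 + \left(-1 - 2\right) U r{\left(-5 \right)} = 8 + \left(-1 - 2\right) \left(-6\right) \left(\left(-64\right) \left(-5\right)\right) = 8 + \left(-3\right) \left(-6\right) 320 = 8 + 18 \cdot 320 = 8 + 5760 = 5768$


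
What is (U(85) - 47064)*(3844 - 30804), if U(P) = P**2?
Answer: 1074059440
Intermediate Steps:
(U(85) - 47064)*(3844 - 30804) = (85**2 - 47064)*(3844 - 30804) = (7225 - 47064)*(-26960) = -39839*(-26960) = 1074059440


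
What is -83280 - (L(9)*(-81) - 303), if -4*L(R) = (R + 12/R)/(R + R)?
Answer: -663909/8 ≈ -82989.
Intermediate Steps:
L(R) = -(R + 12/R)/(8*R) (L(R) = -(R + 12/R)/(4*(R + R)) = -(R + 12/R)/(4*(2*R)) = -(R + 12/R)*1/(2*R)/4 = -(R + 12/R)/(8*R))
-83280 - (L(9)*(-81) - 303) = -83280 - (((⅛)*(-12 - 1*9²)/9²)*(-81) - 303) = -83280 - (((⅛)*(1/81)*(-12 - 1*81))*(-81) - 303) = -83280 - (((⅛)*(1/81)*(-12 - 81))*(-81) - 303) = -83280 - (((⅛)*(1/81)*(-93))*(-81) - 303) = -83280 - (-31/216*(-81) - 303) = -83280 - (93/8 - 303) = -83280 - 1*(-2331/8) = -83280 + 2331/8 = -663909/8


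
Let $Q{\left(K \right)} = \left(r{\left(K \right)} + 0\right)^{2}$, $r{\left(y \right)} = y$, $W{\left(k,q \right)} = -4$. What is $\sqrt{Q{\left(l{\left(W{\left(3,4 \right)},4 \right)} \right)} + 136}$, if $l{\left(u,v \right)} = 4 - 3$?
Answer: $\sqrt{137} \approx 11.705$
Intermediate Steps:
$l{\left(u,v \right)} = 1$
$Q{\left(K \right)} = K^{2}$ ($Q{\left(K \right)} = \left(K + 0\right)^{2} = K^{2}$)
$\sqrt{Q{\left(l{\left(W{\left(3,4 \right)},4 \right)} \right)} + 136} = \sqrt{1^{2} + 136} = \sqrt{1 + 136} = \sqrt{137}$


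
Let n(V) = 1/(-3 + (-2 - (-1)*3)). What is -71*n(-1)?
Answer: 71/2 ≈ 35.500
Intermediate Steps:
n(V) = -1/2 (n(V) = 1/(-3 + (-2 - 1*(-3))) = 1/(-3 + (-2 + 3)) = 1/(-3 + 1) = 1/(-2) = -1/2)
-71*n(-1) = -71*(-1/2) = 71/2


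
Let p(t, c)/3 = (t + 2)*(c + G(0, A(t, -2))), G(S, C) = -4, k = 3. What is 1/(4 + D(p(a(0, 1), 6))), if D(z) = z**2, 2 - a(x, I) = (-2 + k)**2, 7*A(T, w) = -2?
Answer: 1/328 ≈ 0.0030488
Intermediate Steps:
A(T, w) = -2/7 (A(T, w) = (1/7)*(-2) = -2/7)
a(x, I) = 1 (a(x, I) = 2 - (-2 + 3)**2 = 2 - 1*1**2 = 2 - 1*1 = 2 - 1 = 1)
p(t, c) = 3*(-4 + c)*(2 + t) (p(t, c) = 3*((t + 2)*(c - 4)) = 3*((2 + t)*(-4 + c)) = 3*((-4 + c)*(2 + t)) = 3*(-4 + c)*(2 + t))
1/(4 + D(p(a(0, 1), 6))) = 1/(4 + (-24 - 12*1 + 6*6 + 3*6*1)**2) = 1/(4 + (-24 - 12 + 36 + 18)**2) = 1/(4 + 18**2) = 1/(4 + 324) = 1/328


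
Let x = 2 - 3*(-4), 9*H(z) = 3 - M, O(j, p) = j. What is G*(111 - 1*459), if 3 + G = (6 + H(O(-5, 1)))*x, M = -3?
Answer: -31436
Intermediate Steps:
H(z) = ⅔ (H(z) = (3 - 1*(-3))/9 = (3 + 3)/9 = (⅑)*6 = ⅔)
x = 14 (x = 2 + 12 = 14)
G = 271/3 (G = -3 + (6 + ⅔)*14 = -3 + (20/3)*14 = -3 + 280/3 = 271/3 ≈ 90.333)
G*(111 - 1*459) = 271*(111 - 1*459)/3 = 271*(111 - 459)/3 = (271/3)*(-348) = -31436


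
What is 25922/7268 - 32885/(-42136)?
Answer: 14470191/3328744 ≈ 4.3470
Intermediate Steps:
25922/7268 - 32885/(-42136) = 25922*(1/7268) - 32885*(-1/42136) = 12961/3634 + 32885/42136 = 14470191/3328744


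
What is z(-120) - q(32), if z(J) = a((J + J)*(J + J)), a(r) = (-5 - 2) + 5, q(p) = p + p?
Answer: -66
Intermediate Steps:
q(p) = 2*p
a(r) = -2 (a(r) = -7 + 5 = -2)
z(J) = -2
z(-120) - q(32) = -2 - 2*32 = -2 - 1*64 = -2 - 64 = -66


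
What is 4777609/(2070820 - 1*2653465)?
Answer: -4777609/582645 ≈ -8.1999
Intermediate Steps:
4777609/(2070820 - 1*2653465) = 4777609/(2070820 - 2653465) = 4777609/(-582645) = 4777609*(-1/582645) = -4777609/582645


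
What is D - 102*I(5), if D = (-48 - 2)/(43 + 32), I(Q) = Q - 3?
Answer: -614/3 ≈ -204.67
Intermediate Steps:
I(Q) = -3 + Q
D = -⅔ (D = -50/75 = -50*1/75 = -⅔ ≈ -0.66667)
D - 102*I(5) = -⅔ - 102*(-3 + 5) = -⅔ - 102*2 = -⅔ - 204 = -614/3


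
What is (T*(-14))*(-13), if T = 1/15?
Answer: 182/15 ≈ 12.133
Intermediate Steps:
T = 1/15 (T = 1*(1/15) = 1/15 ≈ 0.066667)
(T*(-14))*(-13) = ((1/15)*(-14))*(-13) = -14/15*(-13) = 182/15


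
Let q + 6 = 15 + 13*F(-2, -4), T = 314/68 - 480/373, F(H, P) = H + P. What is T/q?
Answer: -42241/875058 ≈ -0.048272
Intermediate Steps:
T = 42241/12682 (T = 314*(1/68) - 480*1/373 = 157/34 - 480/373 = 42241/12682 ≈ 3.3308)
q = -69 (q = -6 + (15 + 13*(-2 - 4)) = -6 + (15 + 13*(-6)) = -6 + (15 - 78) = -6 - 63 = -69)
T/q = (42241/12682)/(-69) = (42241/12682)*(-1/69) = -42241/875058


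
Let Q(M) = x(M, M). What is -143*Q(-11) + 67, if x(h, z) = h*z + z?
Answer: -15663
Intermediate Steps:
x(h, z) = z + h*z
Q(M) = M*(1 + M)
-143*Q(-11) + 67 = -(-1573)*(1 - 11) + 67 = -(-1573)*(-10) + 67 = -143*110 + 67 = -15730 + 67 = -15663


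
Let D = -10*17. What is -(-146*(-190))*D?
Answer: 4715800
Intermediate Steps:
D = -170
-(-146*(-190))*D = -(-146*(-190))*(-170) = -27740*(-170) = -1*(-4715800) = 4715800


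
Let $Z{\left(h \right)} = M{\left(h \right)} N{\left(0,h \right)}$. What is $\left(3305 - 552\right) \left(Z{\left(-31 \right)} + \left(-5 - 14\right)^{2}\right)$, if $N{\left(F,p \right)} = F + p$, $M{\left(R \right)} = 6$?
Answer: $481775$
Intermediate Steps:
$Z{\left(h \right)} = 6 h$ ($Z{\left(h \right)} = 6 \left(0 + h\right) = 6 h$)
$\left(3305 - 552\right) \left(Z{\left(-31 \right)} + \left(-5 - 14\right)^{2}\right) = \left(3305 - 552\right) \left(6 \left(-31\right) + \left(-5 - 14\right)^{2}\right) = 2753 \left(-186 + \left(-19\right)^{2}\right) = 2753 \left(-186 + 361\right) = 2753 \cdot 175 = 481775$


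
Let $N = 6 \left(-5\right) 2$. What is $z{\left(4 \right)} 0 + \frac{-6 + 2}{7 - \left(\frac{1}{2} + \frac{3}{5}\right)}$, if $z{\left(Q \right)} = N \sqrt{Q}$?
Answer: $- \frac{40}{59} \approx -0.67797$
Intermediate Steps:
$N = -60$ ($N = \left(-30\right) 2 = -60$)
$z{\left(Q \right)} = - 60 \sqrt{Q}$
$z{\left(4 \right)} 0 + \frac{-6 + 2}{7 - \left(\frac{1}{2} + \frac{3}{5}\right)} = - 60 \sqrt{4} \cdot 0 + \frac{-6 + 2}{7 - \left(\frac{1}{2} + \frac{3}{5}\right)} = \left(-60\right) 2 \cdot 0 - \frac{4}{7 - \frac{11}{10}} = \left(-120\right) 0 - \frac{4}{7 - \frac{11}{10}} = 0 - \frac{4}{7 - \frac{11}{10}} = 0 - \frac{4}{\frac{59}{10}} = 0 - \frac{40}{59} = - \frac{40}{59}$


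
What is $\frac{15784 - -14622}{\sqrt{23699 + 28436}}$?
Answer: $\frac{30406 \sqrt{52135}}{52135} \approx 133.17$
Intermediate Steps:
$\frac{15784 - -14622}{\sqrt{23699 + 28436}} = \frac{15784 + 14622}{\sqrt{52135}} = 30406 \frac{\sqrt{52135}}{52135} = \frac{30406 \sqrt{52135}}{52135}$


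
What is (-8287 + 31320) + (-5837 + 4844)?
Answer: 22040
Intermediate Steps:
(-8287 + 31320) + (-5837 + 4844) = 23033 - 993 = 22040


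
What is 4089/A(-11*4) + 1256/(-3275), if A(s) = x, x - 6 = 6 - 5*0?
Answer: 4458801/13100 ≈ 340.37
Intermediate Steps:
x = 12 (x = 6 + (6 - 5*0) = 6 + (6 + 0) = 6 + 6 = 12)
A(s) = 12
4089/A(-11*4) + 1256/(-3275) = 4089/12 + 1256/(-3275) = 4089*(1/12) + 1256*(-1/3275) = 1363/4 - 1256/3275 = 4458801/13100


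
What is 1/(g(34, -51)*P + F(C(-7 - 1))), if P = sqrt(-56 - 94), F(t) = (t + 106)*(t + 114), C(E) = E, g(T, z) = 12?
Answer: 2597/26983036 - 15*I*sqrt(6)/26983036 ≈ 9.6246e-5 - 1.3617e-6*I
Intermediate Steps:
F(t) = (106 + t)*(114 + t)
P = 5*I*sqrt(6) (P = sqrt(-150) = 5*I*sqrt(6) ≈ 12.247*I)
1/(g(34, -51)*P + F(C(-7 - 1))) = 1/(12*(5*I*sqrt(6)) + (12084 + (-7 - 1)**2 + 220*(-7 - 1))) = 1/(60*I*sqrt(6) + (12084 + (-8)**2 + 220*(-8))) = 1/(60*I*sqrt(6) + (12084 + 64 - 1760)) = 1/(60*I*sqrt(6) + 10388) = 1/(10388 + 60*I*sqrt(6))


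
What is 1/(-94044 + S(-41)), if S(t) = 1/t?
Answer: -41/3855805 ≈ -1.0633e-5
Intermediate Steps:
1/(-94044 + S(-41)) = 1/(-94044 + 1/(-41)) = 1/(-94044 - 1/41) = 1/(-3855805/41) = -41/3855805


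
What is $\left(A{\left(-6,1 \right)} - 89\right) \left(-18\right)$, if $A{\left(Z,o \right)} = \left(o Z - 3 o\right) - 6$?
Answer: $1872$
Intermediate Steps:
$A{\left(Z,o \right)} = -6 - 3 o + Z o$ ($A{\left(Z,o \right)} = \left(Z o - 3 o\right) - 6 = \left(- 3 o + Z o\right) - 6 = -6 - 3 o + Z o$)
$\left(A{\left(-6,1 \right)} - 89\right) \left(-18\right) = \left(\left(-6 - 3 - 6\right) - 89\right) \left(-18\right) = \left(-15 - 89\right) \left(-18\right) = \left(-104\right) \left(-18\right) = 1872$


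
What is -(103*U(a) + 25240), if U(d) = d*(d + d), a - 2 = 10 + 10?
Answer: -124944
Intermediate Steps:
a = 22 (a = 2 + (10 + 10) = 2 + 20 = 22)
U(d) = 2*d**2 (U(d) = d*(2*d) = 2*d**2)
-(103*U(a) + 25240) = -(103*(2*22**2) + 25240) = -(103*(2*484) + 25240) = -(103*968 + 25240) = -(99704 + 25240) = -1*124944 = -124944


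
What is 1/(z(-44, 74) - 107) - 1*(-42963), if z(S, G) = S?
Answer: 6487412/151 ≈ 42963.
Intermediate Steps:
1/(z(-44, 74) - 107) - 1*(-42963) = 1/(-44 - 107) - 1*(-42963) = 1/(-151) + 42963 = -1/151 + 42963 = 6487412/151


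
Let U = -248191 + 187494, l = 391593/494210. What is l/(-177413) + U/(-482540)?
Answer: 23137740094733/183951126775540 ≈ 0.12578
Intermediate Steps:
l = 391593/494210 (l = 391593*(1/494210) = 391593/494210 ≈ 0.79236)
U = -60697
l/(-177413) + U/(-482540) = (391593/494210)/(-177413) - 60697/(-482540) = (391593/494210)*(-1/177413) - 60697*(-1/482540) = -391593/87679278730 + 2639/20980 = 23137740094733/183951126775540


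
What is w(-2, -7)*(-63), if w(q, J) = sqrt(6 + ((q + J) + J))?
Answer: -63*I*sqrt(10) ≈ -199.22*I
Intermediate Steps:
w(q, J) = sqrt(6 + q + 2*J) (w(q, J) = sqrt(6 + ((J + q) + J)) = sqrt(6 + (q + 2*J)) = sqrt(6 + q + 2*J))
w(-2, -7)*(-63) = sqrt(6 - 2 + 2*(-7))*(-63) = sqrt(6 - 2 - 14)*(-63) = sqrt(-10)*(-63) = (I*sqrt(10))*(-63) = -63*I*sqrt(10)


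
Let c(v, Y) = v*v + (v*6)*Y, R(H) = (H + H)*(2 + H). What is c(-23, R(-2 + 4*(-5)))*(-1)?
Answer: 120911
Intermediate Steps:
R(H) = 2*H*(2 + H) (R(H) = (2*H)*(2 + H) = 2*H*(2 + H))
c(v, Y) = v² + 6*Y*v (c(v, Y) = v² + (6*v)*Y = v² + 6*Y*v)
c(-23, R(-2 + 4*(-5)))*(-1) = -23*(-23 + 6*(2*(-2 + 4*(-5))*(2 + (-2 + 4*(-5)))))*(-1) = -23*(-23 + 6*(2*(-2 - 20)*(2 + (-2 - 20))))*(-1) = -23*(-23 + 6*(2*(-22)*(2 - 22)))*(-1) = -23*(-23 + 6*(2*(-22)*(-20)))*(-1) = -23*(-23 + 6*880)*(-1) = -23*(-23 + 5280)*(-1) = -23*5257*(-1) = -120911*(-1) = 120911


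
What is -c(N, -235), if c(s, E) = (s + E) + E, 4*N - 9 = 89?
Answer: 891/2 ≈ 445.50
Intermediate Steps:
N = 49/2 (N = 9/4 + (1/4)*89 = 9/4 + 89/4 = 49/2 ≈ 24.500)
c(s, E) = s + 2*E (c(s, E) = (E + s) + E = s + 2*E)
-c(N, -235) = -(49/2 + 2*(-235)) = -(49/2 - 470) = -1*(-891/2) = 891/2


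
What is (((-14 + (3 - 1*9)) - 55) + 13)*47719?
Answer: -2958578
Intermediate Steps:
(((-14 + (3 - 1*9)) - 55) + 13)*47719 = (((-14 + (3 - 9)) - 55) + 13)*47719 = (((-14 - 6) - 55) + 13)*47719 = ((-20 - 55) + 13)*47719 = (-75 + 13)*47719 = -62*47719 = -2958578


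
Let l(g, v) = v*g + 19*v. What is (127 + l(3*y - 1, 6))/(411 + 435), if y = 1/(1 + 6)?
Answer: 1663/5922 ≈ 0.28082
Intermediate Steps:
y = ⅐ (y = 1/7 = ⅐ ≈ 0.14286)
l(g, v) = 19*v + g*v (l(g, v) = g*v + 19*v = 19*v + g*v)
(127 + l(3*y - 1, 6))/(411 + 435) = (127 + 6*(19 + (3*(⅐) - 1)))/(411 + 435) = (127 + 6*(19 + (3/7 - 1)))/846 = (127 + 6*(19 - 4/7))*(1/846) = (127 + 6*(129/7))*(1/846) = (127 + 774/7)*(1/846) = (1663/7)*(1/846) = 1663/5922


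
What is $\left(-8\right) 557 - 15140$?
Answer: $-19596$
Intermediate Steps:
$\left(-8\right) 557 - 15140 = -4456 - 15140 = -19596$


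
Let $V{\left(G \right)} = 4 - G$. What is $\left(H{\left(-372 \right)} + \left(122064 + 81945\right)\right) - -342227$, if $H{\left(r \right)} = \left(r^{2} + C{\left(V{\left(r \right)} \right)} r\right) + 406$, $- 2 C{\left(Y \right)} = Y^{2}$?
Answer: $26980962$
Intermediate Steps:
$C{\left(Y \right)} = - \frac{Y^{2}}{2}$
$H{\left(r \right)} = 406 + r^{2} - \frac{r \left(4 - r\right)^{2}}{2}$ ($H{\left(r \right)} = \left(r^{2} + - \frac{\left(4 - r\right)^{2}}{2} r\right) + 406 = \left(r^{2} - \frac{r \left(4 - r\right)^{2}}{2}\right) + 406 = 406 + r^{2} - \frac{r \left(4 - r\right)^{2}}{2}$)
$\left(H{\left(-372 \right)} + \left(122064 + 81945\right)\right) - -342227 = \left(\left(406 + \left(-372\right)^{2} - - 186 \left(-4 - 372\right)^{2}\right) + \left(122064 + 81945\right)\right) - -342227 = \left(\left(406 + 138384 - - 186 \left(-376\right)^{2}\right) + 204009\right) + 342227 = \left(\left(406 + 138384 - \left(-186\right) 141376\right) + 204009\right) + 342227 = \left(\left(406 + 138384 + 26295936\right) + 204009\right) + 342227 = \left(26434726 + 204009\right) + 342227 = 26638735 + 342227 = 26980962$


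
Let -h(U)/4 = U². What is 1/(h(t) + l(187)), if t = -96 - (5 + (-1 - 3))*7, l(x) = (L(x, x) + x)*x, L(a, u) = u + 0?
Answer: 1/27502 ≈ 3.6361e-5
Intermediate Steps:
L(a, u) = u
l(x) = 2*x² (l(x) = (x + x)*x = (2*x)*x = 2*x²)
t = -103 (t = -96 - (5 - 4)*7 = -96 - 7 = -103)
h(U) = -4*U²
1/(h(t) + l(187)) = 1/(-4*(-103)² + 2*187²) = 1/(-4*10609 + 2*34969) = 1/(-42436 + 69938) = 1/27502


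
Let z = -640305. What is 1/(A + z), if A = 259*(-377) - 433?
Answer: -1/738381 ≈ -1.3543e-6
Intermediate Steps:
A = -98076 (A = -97643 - 433 = -98076)
1/(A + z) = 1/(-98076 - 640305) = 1/(-738381) = -1/738381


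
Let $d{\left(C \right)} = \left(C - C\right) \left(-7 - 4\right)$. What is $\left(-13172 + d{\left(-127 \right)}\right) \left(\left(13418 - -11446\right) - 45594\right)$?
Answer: $273055560$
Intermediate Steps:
$d{\left(C \right)} = 0$ ($d{\left(C \right)} = 0 \left(-11\right) = 0$)
$\left(-13172 + d{\left(-127 \right)}\right) \left(\left(13418 - -11446\right) - 45594\right) = \left(-13172 + 0\right) \left(\left(13418 - -11446\right) - 45594\right) = - 13172 \left(\left(13418 + 11446\right) - 45594\right) = - 13172 \left(24864 - 45594\right) = \left(-13172\right) \left(-20730\right) = 273055560$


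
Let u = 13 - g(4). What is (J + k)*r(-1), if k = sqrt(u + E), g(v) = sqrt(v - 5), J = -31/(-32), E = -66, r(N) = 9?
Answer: 279/32 + 9*sqrt(-53 - I) ≈ 9.3369 - 65.524*I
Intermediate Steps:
J = 31/32 (J = -31*(-1/32) = 31/32 ≈ 0.96875)
g(v) = sqrt(-5 + v)
u = 13 - I (u = 13 - sqrt(-5 + 4) = 13 - sqrt(-1) = 13 - I ≈ 13.0 - 1.0*I)
k = sqrt(-53 - I) (k = sqrt((13 - I) - 66) = sqrt(-53 - I) ≈ 0.06868 - 7.2804*I)
(J + k)*r(-1) = (31/32 + sqrt(-53 - I))*9 = 279/32 + 9*sqrt(-53 - I)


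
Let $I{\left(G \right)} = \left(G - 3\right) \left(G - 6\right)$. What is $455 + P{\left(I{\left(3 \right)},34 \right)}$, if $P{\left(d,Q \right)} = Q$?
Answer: $489$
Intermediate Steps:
$I{\left(G \right)} = \left(-6 + G\right) \left(-3 + G\right)$ ($I{\left(G \right)} = \left(-3 + G\right) \left(-6 + G\right) = \left(-6 + G\right) \left(-3 + G\right)$)
$455 + P{\left(I{\left(3 \right)},34 \right)} = 455 + 34 = 489$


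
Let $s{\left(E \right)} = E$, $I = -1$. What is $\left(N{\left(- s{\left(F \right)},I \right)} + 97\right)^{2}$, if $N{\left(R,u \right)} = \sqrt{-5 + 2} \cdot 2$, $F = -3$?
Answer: $9397 + 388 i \sqrt{3} \approx 9397.0 + 672.04 i$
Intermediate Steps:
$N{\left(R,u \right)} = 2 i \sqrt{3}$ ($N{\left(R,u \right)} = \sqrt{-3} \cdot 2 = i \sqrt{3} \cdot 2 = 2 i \sqrt{3}$)
$\left(N{\left(- s{\left(F \right)},I \right)} + 97\right)^{2} = \left(2 i \sqrt{3} + 97\right)^{2} = \left(97 + 2 i \sqrt{3}\right)^{2}$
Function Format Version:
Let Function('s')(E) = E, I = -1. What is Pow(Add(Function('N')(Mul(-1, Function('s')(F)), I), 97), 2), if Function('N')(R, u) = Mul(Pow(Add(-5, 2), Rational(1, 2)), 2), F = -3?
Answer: Add(9397, Mul(388, I, Pow(3, Rational(1, 2)))) ≈ Add(9397.0, Mul(672.04, I))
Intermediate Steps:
Function('N')(R, u) = Mul(2, I, Pow(3, Rational(1, 2))) (Function('N')(R, u) = Mul(Pow(-3, Rational(1, 2)), 2) = Mul(Mul(I, Pow(3, Rational(1, 2))), 2) = Mul(2, I, Pow(3, Rational(1, 2))))
Pow(Add(Function('N')(Mul(-1, Function('s')(F)), I), 97), 2) = Pow(Add(Mul(2, I, Pow(3, Rational(1, 2))), 97), 2) = Pow(Add(97, Mul(2, I, Pow(3, Rational(1, 2)))), 2)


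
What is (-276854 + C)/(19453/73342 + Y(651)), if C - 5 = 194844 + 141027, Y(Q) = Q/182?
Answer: 14068572453/915823 ≈ 15362.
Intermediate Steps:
Y(Q) = Q/182 (Y(Q) = Q*(1/182) = Q/182)
C = 335876 (C = 5 + (194844 + 141027) = 5 + 335871 = 335876)
(-276854 + C)/(19453/73342 + Y(651)) = (-276854 + 335876)/(19453/73342 + (1/182)*651) = 59022/(19453*(1/73342) + 93/26) = 59022/(19453/73342 + 93/26) = 59022/(1831646/476723) = 59022*(476723/1831646) = 14068572453/915823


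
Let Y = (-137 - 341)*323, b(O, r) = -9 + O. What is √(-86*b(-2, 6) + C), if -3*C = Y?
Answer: 4*√29481/3 ≈ 228.93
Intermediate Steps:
Y = -154394 (Y = -478*323 = -154394)
C = 154394/3 (C = -⅓*(-154394) = 154394/3 ≈ 51465.)
√(-86*b(-2, 6) + C) = √(-86*(-9 - 2) + 154394/3) = √(-86*(-11) + 154394/3) = √(946 + 154394/3) = √(157232/3) = 4*√29481/3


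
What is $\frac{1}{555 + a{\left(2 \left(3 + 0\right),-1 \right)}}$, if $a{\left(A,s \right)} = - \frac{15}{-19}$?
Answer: $\frac{19}{10560} \approx 0.0017992$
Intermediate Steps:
$a{\left(A,s \right)} = \frac{15}{19}$ ($a{\left(A,s \right)} = \left(-15\right) \left(- \frac{1}{19}\right) = \frac{15}{19}$)
$\frac{1}{555 + a{\left(2 \left(3 + 0\right),-1 \right)}} = \frac{1}{555 + \frac{15}{19}} = \frac{1}{\frac{10560}{19}} = \frac{19}{10560}$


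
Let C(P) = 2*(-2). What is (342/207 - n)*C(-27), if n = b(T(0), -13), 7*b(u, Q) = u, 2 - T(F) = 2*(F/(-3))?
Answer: -880/161 ≈ -5.4658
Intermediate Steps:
T(F) = 2 + 2*F/3 (T(F) = 2 - 2*F/(-3) = 2 - 2*F*(-⅓) = 2 - 2*(-F/3) = 2 - (-2)*F/3 = 2 + 2*F/3)
b(u, Q) = u/7
n = 2/7 (n = (2 + (⅔)*0)/7 = (2 + 0)/7 = (⅐)*2 = 2/7 ≈ 0.28571)
C(P) = -4
(342/207 - n)*C(-27) = (342/207 - 1*2/7)*(-4) = (342*(1/207) - 2/7)*(-4) = (38/23 - 2/7)*(-4) = (220/161)*(-4) = -880/161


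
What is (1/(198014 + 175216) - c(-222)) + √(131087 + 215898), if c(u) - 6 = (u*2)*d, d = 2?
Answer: 329188861/373230 + √346985 ≈ 1471.1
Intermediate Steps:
c(u) = 6 + 4*u (c(u) = 6 + (u*2)*2 = 6 + (2*u)*2 = 6 + 4*u)
(1/(198014 + 175216) - c(-222)) + √(131087 + 215898) = (1/(198014 + 175216) - (6 + 4*(-222))) + √(131087 + 215898) = (1/373230 - (6 - 888)) + √346985 = (1/373230 - 1*(-882)) + √346985 = (1/373230 + 882) + √346985 = 329188861/373230 + √346985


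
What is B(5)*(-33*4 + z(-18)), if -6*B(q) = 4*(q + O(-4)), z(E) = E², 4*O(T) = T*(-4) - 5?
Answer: -992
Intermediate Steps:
O(T) = -5/4 - T (O(T) = (T*(-4) - 5)/4 = (-4*T - 5)/4 = (-5 - 4*T)/4 = -5/4 - T)
B(q) = -11/6 - 2*q/3 (B(q) = -2*(q + (-5/4 - 1*(-4)))/3 = -2*(q + (-5/4 + 4))/3 = -2*(q + 11/4)/3 = -2*(11/4 + q)/3 = -(11 + 4*q)/6 = -11/6 - 2*q/3)
B(5)*(-33*4 + z(-18)) = (-11/6 - ⅔*5)*(-33*4 + (-18)²) = (-11/6 - 10/3)*(-132 + 324) = -31/6*192 = -992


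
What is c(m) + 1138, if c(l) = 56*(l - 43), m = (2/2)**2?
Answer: -1214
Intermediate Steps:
m = 1 (m = (2*(1/2))**2 = 1**2 = 1)
c(l) = -2408 + 56*l (c(l) = 56*(-43 + l) = -2408 + 56*l)
c(m) + 1138 = (-2408 + 56*1) + 1138 = (-2408 + 56) + 1138 = -2352 + 1138 = -1214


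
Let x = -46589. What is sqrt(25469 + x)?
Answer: 8*I*sqrt(330) ≈ 145.33*I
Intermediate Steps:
sqrt(25469 + x) = sqrt(25469 - 46589) = sqrt(-21120) = 8*I*sqrt(330)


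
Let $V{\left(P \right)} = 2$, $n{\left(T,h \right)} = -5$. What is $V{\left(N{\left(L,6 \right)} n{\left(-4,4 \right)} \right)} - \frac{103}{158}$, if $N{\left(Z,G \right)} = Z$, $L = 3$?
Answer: $\frac{213}{158} \approx 1.3481$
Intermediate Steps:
$V{\left(N{\left(L,6 \right)} n{\left(-4,4 \right)} \right)} - \frac{103}{158} = 2 - \frac{103}{158} = \frac{213}{158}$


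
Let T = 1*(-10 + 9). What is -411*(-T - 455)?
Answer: 186594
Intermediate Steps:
T = -1 (T = 1*(-1) = -1)
-411*(-T - 455) = -411*(-1*(-1) - 455) = -411*(1 - 455) = -411*(-454) = 186594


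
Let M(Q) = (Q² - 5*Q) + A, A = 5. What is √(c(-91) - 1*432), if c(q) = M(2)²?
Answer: I*√431 ≈ 20.761*I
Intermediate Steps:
M(Q) = 5 + Q² - 5*Q (M(Q) = (Q² - 5*Q) + 5 = 5 + Q² - 5*Q)
c(q) = 1 (c(q) = (5 + 2² - 5*2)² = (5 + 4 - 10)² = (-1)² = 1)
√(c(-91) - 1*432) = √(1 - 1*432) = √(1 - 432) = √(-431) = I*√431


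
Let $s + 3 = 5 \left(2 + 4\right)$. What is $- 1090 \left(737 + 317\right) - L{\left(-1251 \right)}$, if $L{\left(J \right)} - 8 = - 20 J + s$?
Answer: $-1173915$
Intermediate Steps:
$s = 27$ ($s = -3 + 5 \left(2 + 4\right) = -3 + 5 \cdot 6 = -3 + 30 = 27$)
$L{\left(J \right)} = 35 - 20 J$ ($L{\left(J \right)} = 8 - \left(-27 + 20 J\right) = 35 - 20 J$)
$- 1090 \left(737 + 317\right) - L{\left(-1251 \right)} = - 1090 \left(737 + 317\right) - \left(35 - -25020\right) = \left(-1090\right) 1054 - \left(35 + 25020\right) = -1148860 - 25055 = -1173915$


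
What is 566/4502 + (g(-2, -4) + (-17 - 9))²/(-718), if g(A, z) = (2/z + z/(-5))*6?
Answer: -27877041/40405450 ≈ -0.68993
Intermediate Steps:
g(A, z) = 12/z - 6*z/5 (g(A, z) = (2/z + z*(-⅕))*6 = (2/z - z/5)*6 = 12/z - 6*z/5)
566/4502 + (g(-2, -4) + (-17 - 9))²/(-718) = 566/4502 + ((12/(-4) - 6/5*(-4)) + (-17 - 9))²/(-718) = 566*(1/4502) + ((12*(-¼) + 24/5) - 26)²*(-1/718) = 283/2251 + ((-3 + 24/5) - 26)²*(-1/718) = 283/2251 + (9/5 - 26)²*(-1/718) = 283/2251 + (-121/5)²*(-1/718) = 283/2251 + (14641/25)*(-1/718) = 283/2251 - 14641/17950 = -27877041/40405450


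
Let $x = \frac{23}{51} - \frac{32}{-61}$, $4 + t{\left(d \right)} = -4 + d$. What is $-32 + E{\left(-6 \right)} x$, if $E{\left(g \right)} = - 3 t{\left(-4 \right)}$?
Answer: $\frac{3236}{1037} \approx 3.1205$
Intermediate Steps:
$t{\left(d \right)} = -8 + d$ ($t{\left(d \right)} = -4 + \left(-4 + d\right) = -8 + d$)
$x = \frac{3035}{3111}$ ($x = 23 \cdot \frac{1}{51} - - \frac{32}{61} = \frac{23}{51} + \frac{32}{61} = \frac{3035}{3111} \approx 0.97557$)
$E{\left(g \right)} = 36$ ($E{\left(g \right)} = - 3 \left(-8 - 4\right) = \left(-3\right) \left(-12\right) = 36$)
$-32 + E{\left(-6 \right)} x = -32 + 36 \cdot \frac{3035}{3111} = -32 + \frac{36420}{1037} = \frac{3236}{1037}$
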